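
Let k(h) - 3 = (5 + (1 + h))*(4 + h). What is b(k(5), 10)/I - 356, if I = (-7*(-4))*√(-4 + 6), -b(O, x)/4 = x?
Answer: -356 - 5*√2/7 ≈ -357.01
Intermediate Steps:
k(h) = 3 + (4 + h)*(6 + h) (k(h) = 3 + (5 + (1 + h))*(4 + h) = 3 + (6 + h)*(4 + h) = 3 + (4 + h)*(6 + h))
b(O, x) = -4*x
I = 28*√2 ≈ 39.598
b(k(5), 10)/I - 356 = (-4*10)/((28*√2)) - 356 = (√2/56)*(-40) - 356 = -5*√2/7 - 356 = -356 - 5*√2/7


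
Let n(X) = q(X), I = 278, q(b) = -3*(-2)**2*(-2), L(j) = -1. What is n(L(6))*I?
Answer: 6672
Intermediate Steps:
q(b) = 24 (q(b) = -3*4*(-2) = -12*(-2) = 24)
n(X) = 24
n(L(6))*I = 24*278 = 6672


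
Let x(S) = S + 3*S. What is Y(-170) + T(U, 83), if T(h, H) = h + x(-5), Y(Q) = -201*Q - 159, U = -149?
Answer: 33842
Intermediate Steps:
Y(Q) = -159 - 201*Q
x(S) = 4*S
T(h, H) = -20 + h (T(h, H) = h + 4*(-5) = h - 20 = -20 + h)
Y(-170) + T(U, 83) = (-159 - 201*(-170)) + (-20 - 149) = (-159 + 34170) - 169 = 34011 - 169 = 33842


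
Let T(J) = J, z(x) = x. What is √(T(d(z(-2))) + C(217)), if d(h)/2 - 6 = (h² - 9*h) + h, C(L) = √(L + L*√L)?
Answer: √(52 + √217*√(1 + √217)) ≈ 10.508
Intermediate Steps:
C(L) = √(L + L^(3/2))
d(h) = 12 - 16*h + 2*h² (d(h) = 12 + 2*((h² - 9*h) + h) = 12 + 2*(h² - 8*h) = 12 + (-16*h + 2*h²) = 12 - 16*h + 2*h²)
√(T(d(z(-2))) + C(217)) = √((12 - 16*(-2) + 2*(-2)²) + √(217 + 217^(3/2))) = √((12 + 32 + 2*4) + √(217 + 217*√217)) = √((12 + 32 + 8) + √(217 + 217*√217)) = √(52 + √(217 + 217*√217))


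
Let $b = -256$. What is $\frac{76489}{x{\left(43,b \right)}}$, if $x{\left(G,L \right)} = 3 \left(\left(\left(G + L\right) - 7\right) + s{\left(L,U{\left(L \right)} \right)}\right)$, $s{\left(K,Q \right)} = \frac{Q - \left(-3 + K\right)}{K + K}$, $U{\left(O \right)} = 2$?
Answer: $- \frac{39162368}{338703} \approx -115.62$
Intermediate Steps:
$s{\left(K,Q \right)} = \frac{3 + Q - K}{2 K}$
$x{\left(G,L \right)} = -21 + 3 G + 3 L + \frac{3 \left(5 - L\right)}{2 L}$ ($x{\left(G,L \right)} = 3 \left(\left(\left(G + L\right) - 7\right) + \frac{3 + 2 - L}{2 L}\right) = 3 \left(\left(-7 + G + L\right) + \frac{5 - L}{2 L}\right) = 3 \left(-7 + G + L + \frac{5 - L}{2 L}\right) = -21 + 3 G + 3 L + \frac{3 \left(5 - L\right)}{2 L}$)
$\frac{76489}{x{\left(43,b \right)}} = \frac{76489}{- \frac{45}{2} + 3 \cdot 43 + 3 \left(-256\right) + \frac{15}{2 \left(-256\right)}} = \frac{76489}{- \frac{45}{2} + 129 - 768 + \frac{15}{2} \left(- \frac{1}{256}\right)} = \frac{76489}{- \frac{45}{2} + 129 - 768 - \frac{15}{512}} = \frac{76489}{- \frac{338703}{512}} = 76489 \left(- \frac{512}{338703}\right) = - \frac{39162368}{338703}$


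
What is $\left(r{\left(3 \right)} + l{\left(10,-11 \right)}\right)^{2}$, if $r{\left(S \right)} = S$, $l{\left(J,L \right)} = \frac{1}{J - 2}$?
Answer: $\frac{625}{64} \approx 9.7656$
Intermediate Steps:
$l{\left(J,L \right)} = \frac{1}{-2 + J}$
$\left(r{\left(3 \right)} + l{\left(10,-11 \right)}\right)^{2} = \left(3 + \frac{1}{-2 + 10}\right)^{2} = \left(3 + \frac{1}{8}\right)^{2} = \left(\frac{25}{8}\right)^{2} = \frac{625}{64}$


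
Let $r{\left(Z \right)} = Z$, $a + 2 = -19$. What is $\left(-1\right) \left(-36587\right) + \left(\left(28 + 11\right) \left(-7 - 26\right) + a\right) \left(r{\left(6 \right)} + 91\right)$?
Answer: $-90289$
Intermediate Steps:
$a = -21$ ($a = -2 - 19 = -21$)
$\left(-1\right) \left(-36587\right) + \left(\left(28 + 11\right) \left(-7 - 26\right) + a\right) \left(r{\left(6 \right)} + 91\right) = \left(-1\right) \left(-36587\right) + \left(\left(28 + 11\right) \left(-7 - 26\right) - 21\right) \left(6 + 91\right) = 36587 + \left(39 \left(-33\right) - 21\right) 97 = 36587 + \left(-1287 - 21\right) 97 = 36587 - 126876 = -90289$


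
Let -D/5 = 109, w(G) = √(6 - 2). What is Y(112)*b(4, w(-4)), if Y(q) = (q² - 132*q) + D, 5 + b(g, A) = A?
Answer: 8355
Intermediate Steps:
w(G) = 2 (w(G) = √4 = 2)
D = -545 (D = -5*109 = -545)
b(g, A) = -5 + A
Y(q) = -545 + q² - 132*q (Y(q) = (q² - 132*q) - 545 = -545 + q² - 132*q)
Y(112)*b(4, w(-4)) = (-545 + 112² - 132*112)*(-5 + 2) = (-545 + 12544 - 14784)*(-3) = -2785*(-3) = 8355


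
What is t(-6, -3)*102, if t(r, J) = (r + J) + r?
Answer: -1530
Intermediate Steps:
t(r, J) = J + 2*r (t(r, J) = (J + r) + r = J + 2*r)
t(-6, -3)*102 = (-3 + 2*(-6))*102 = (-3 - 12)*102 = -15*102 = -1530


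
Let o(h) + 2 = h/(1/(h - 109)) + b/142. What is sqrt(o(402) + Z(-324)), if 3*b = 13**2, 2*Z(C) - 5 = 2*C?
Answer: 17*sqrt(18440049)/213 ≈ 342.73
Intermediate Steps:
Z(C) = 5/2 + C (Z(C) = 5/2 + (2*C)/2 = 5/2 + C)
b = 169/3 (b = (1/3)*13**2 = (1/3)*169 = 169/3 ≈ 56.333)
o(h) = -683/426 + h*(-109 + h) (o(h) = -2 + (h/(1/(h - 109)) + (169/3)/142) = -2 + (h/(1/(-109 + h)) + (169/3)*(1/142)) = -2 + (h*(-109 + h) + 169/426) = -2 + (169/426 + h*(-109 + h)) = -683/426 + h*(-109 + h))
sqrt(o(402) + Z(-324)) = sqrt((-683/426 + 402**2 - 109*402) + (5/2 - 324)) = sqrt((-683/426 + 161604 - 43818) - 643/2) = sqrt(50176153/426 - 643/2) = sqrt(25019597/213) = 17*sqrt(18440049)/213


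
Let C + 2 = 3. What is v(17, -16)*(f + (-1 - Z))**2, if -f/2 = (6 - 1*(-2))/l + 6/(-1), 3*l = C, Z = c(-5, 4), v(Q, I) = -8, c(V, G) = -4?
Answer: -8712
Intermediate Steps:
C = 1 (C = -2 + 3 = 1)
Z = -4
l = 1/3 (l = (1/3)*1 = 1/3 ≈ 0.33333)
f = -36 (f = -2*((6 - 1*(-2))/(1/3) + 6/(-1)) = -2*((6 + 2)*3 + 6*(-1)) = -2*(8*3 - 6) = -2*(24 - 6) = -2*18 = -36)
v(17, -16)*(f + (-1 - Z))**2 = -8*(-36 + (-1 - 1*(-4)))**2 = -8*(-36 + (-1 + 4))**2 = -8*(-36 + 3)**2 = -8*(-33)**2 = -8*1089 = -8712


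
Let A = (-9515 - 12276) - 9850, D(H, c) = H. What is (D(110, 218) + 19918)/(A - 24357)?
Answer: -3338/9333 ≈ -0.35766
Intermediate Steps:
A = -31641 (A = -21791 - 9850 = -31641)
(D(110, 218) + 19918)/(A - 24357) = (110 + 19918)/(-31641 - 24357) = 20028/(-55998) = 20028*(-1/55998) = -3338/9333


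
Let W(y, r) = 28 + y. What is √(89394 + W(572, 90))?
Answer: √89994 ≈ 299.99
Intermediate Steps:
√(89394 + W(572, 90)) = √(89394 + (28 + 572)) = √(89394 + 600) = √89994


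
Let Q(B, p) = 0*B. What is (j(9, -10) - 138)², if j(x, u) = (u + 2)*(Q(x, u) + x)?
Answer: 44100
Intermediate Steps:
Q(B, p) = 0
j(x, u) = x*(2 + u) (j(x, u) = (u + 2)*(0 + x) = (2 + u)*x = x*(2 + u))
(j(9, -10) - 138)² = (9*(2 - 10) - 138)² = (9*(-8) - 138)² = (-72 - 138)² = (-210)² = 44100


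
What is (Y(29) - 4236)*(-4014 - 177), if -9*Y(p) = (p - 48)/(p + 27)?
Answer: 2982490225/168 ≈ 1.7753e+7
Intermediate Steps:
Y(p) = -(-48 + p)/(9*(27 + p)) (Y(p) = -(p - 48)/(9*(p + 27)) = -(-48 + p)/(9*(27 + p)))
(Y(29) - 4236)*(-4014 - 177) = ((48 - 1*29)/(9*(27 + 29)) - 4236)*(-4014 - 177) = ((⅑)*(48 - 29)/56 - 4236)*(-4191) = ((⅑)*(1/56)*19 - 4236)*(-4191) = (19/504 - 4236)*(-4191) = -2134925/504*(-4191) = 2982490225/168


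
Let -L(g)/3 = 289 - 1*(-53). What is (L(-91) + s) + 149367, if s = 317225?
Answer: 465566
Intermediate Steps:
L(g) = -1026 (L(g) = -3*(289 - 1*(-53)) = -3*(289 + 53) = -3*342 = -1026)
(L(-91) + s) + 149367 = (-1026 + 317225) + 149367 = 316199 + 149367 = 465566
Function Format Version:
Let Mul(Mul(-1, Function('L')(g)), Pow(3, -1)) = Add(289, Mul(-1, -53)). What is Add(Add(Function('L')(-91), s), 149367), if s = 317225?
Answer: 465566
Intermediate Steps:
Function('L')(g) = -1026 (Function('L')(g) = Mul(-3, Add(289, Mul(-1, -53))) = Mul(-3, Add(289, 53)) = Mul(-3, 342) = -1026)
Add(Add(Function('L')(-91), s), 149367) = Add(Add(-1026, 317225), 149367) = Add(316199, 149367) = 465566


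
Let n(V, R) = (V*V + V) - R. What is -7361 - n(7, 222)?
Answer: -7195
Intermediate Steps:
n(V, R) = V + V² - R (n(V, R) = (V² + V) - R = (V + V²) - R = V + V² - R)
-7361 - n(7, 222) = -7361 - (7 + 7² - 1*222) = -7361 - (7 + 49 - 222) = -7361 - 1*(-166) = -7361 + 166 = -7195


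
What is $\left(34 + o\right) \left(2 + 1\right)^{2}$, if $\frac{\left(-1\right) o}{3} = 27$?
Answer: $-423$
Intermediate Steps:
$o = -81$ ($o = \left(-3\right) 27 = -81$)
$\left(34 + o\right) \left(2 + 1\right)^{2} = \left(34 - 81\right) \left(2 + 1\right)^{2} = - 47 \cdot 3^{2} = \left(-47\right) 9 = -423$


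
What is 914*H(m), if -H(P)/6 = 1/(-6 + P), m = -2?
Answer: 1371/2 ≈ 685.50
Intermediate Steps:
H(P) = -6/(-6 + P)
914*H(m) = 914*(-6/(-6 - 2)) = 914*(-6/(-8)) = 914*(-6*(-⅛)) = 914*(¾) = 1371/2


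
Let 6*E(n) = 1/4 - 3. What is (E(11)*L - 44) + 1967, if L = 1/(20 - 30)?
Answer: 461531/240 ≈ 1923.0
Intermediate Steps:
L = -⅒ (L = 1/(-10) = -⅒ ≈ -0.10000)
E(n) = -11/24 (E(n) = (1/4 - 3)/6 = (¼ - 3)/6 = (⅙)*(-11/4) = -11/24)
(E(11)*L - 44) + 1967 = (-11/24*(-⅒) - 44) + 1967 = (11/240 - 44) + 1967 = -10549/240 + 1967 = 461531/240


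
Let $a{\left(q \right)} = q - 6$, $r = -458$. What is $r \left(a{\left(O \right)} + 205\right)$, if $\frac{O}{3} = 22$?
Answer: $-121370$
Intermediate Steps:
$O = 66$ ($O = 3 \cdot 22 = 66$)
$a{\left(q \right)} = -6 + q$ ($a{\left(q \right)} = q - 6 = -6 + q$)
$r \left(a{\left(O \right)} + 205\right) = - 458 \left(\left(-6 + 66\right) + 205\right) = - 458 \left(60 + 205\right) = \left(-458\right) 265 = -121370$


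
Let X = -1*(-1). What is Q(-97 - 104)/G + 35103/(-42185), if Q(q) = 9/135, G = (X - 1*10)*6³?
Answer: -204729133/246022920 ≈ -0.83215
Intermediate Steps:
X = 1
G = -1944 (G = (1 - 1*10)*6³ = (1 - 10)*216 = -9*216 = -1944)
Q(q) = 1/15 (Q(q) = 9*(1/135) = 1/15)
Q(-97 - 104)/G + 35103/(-42185) = (1/15)/(-1944) + 35103/(-42185) = (1/15)*(-1/1944) + 35103*(-1/42185) = -1/29160 - 35103/42185 = -204729133/246022920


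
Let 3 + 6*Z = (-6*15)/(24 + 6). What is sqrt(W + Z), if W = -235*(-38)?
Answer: sqrt(8929) ≈ 94.493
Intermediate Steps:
Z = -1 (Z = -1/2 + ((-6*15)/(24 + 6))/6 = -1/2 + (-90/30)/6 = -1/2 + (-90*1/30)/6 = -1/2 + (1/6)*(-3) = -1/2 - 1/2 = -1)
W = 8930
sqrt(W + Z) = sqrt(8930 - 1) = sqrt(8929)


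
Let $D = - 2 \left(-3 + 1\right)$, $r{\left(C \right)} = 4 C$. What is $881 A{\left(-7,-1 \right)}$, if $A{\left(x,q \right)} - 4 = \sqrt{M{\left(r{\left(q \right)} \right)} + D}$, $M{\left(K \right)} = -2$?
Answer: $3524 + 881 \sqrt{2} \approx 4769.9$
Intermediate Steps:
$D = 4$ ($D = \left(-2\right) \left(-2\right) = 4$)
$A{\left(x,q \right)} = 4 + \sqrt{2}$ ($A{\left(x,q \right)} = 4 + \sqrt{-2 + 4} = 4 + \sqrt{2}$)
$881 A{\left(-7,-1 \right)} = 881 \left(4 + \sqrt{2}\right) = 3524 + 881 \sqrt{2}$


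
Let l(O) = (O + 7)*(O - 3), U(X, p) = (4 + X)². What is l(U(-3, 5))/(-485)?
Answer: 16/485 ≈ 0.032990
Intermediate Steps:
l(O) = (-3 + O)*(7 + O) (l(O) = (7 + O)*(-3 + O) = (-3 + O)*(7 + O))
l(U(-3, 5))/(-485) = (-21 + ((4 - 3)²)² + 4*(4 - 3)²)/(-485) = (-21 + (1²)² + 4*1²)*(-1/485) = (-21 + 1² + 4*1)*(-1/485) = (-21 + 1 + 4)*(-1/485) = -16*(-1/485) = 16/485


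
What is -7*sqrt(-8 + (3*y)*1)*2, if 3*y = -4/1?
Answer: -28*I*sqrt(3) ≈ -48.497*I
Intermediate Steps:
y = -4/3 (y = (-4/1)/3 = (-4*1)/3 = (1/3)*(-4) = -4/3 ≈ -1.3333)
-7*sqrt(-8 + (3*y)*1)*2 = -7*sqrt(-8 + (3*(-4/3))*1)*2 = -7*sqrt(-8 - 4*1)*2 = -7*sqrt(-8 - 4)*2 = -14*I*sqrt(3)*2 = -28*I*sqrt(3)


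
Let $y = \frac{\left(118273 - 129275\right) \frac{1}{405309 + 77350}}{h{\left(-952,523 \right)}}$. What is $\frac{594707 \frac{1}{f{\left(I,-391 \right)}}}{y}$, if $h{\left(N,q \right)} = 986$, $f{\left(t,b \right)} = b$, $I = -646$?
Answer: $\frac{8324179891477}{126523} \approx 6.5792 \cdot 10^{7}$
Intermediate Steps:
$y = - \frac{5501}{237950887}$ ($y = \frac{\left(118273 - 129275\right) \frac{1}{405309 + 77350}}{986} = - \frac{11002}{482659} \cdot \frac{1}{986} = \left(-11002\right) \frac{1}{482659} \cdot \frac{1}{986} = \left(- \frac{11002}{482659}\right) \frac{1}{986} = - \frac{5501}{237950887} \approx -2.3118 \cdot 10^{-5}$)
$\frac{594707 \frac{1}{f{\left(I,-391 \right)}}}{y} = \frac{594707 \frac{1}{-391}}{- \frac{5501}{237950887}} = 594707 \left(- \frac{1}{391}\right) \left(- \frac{237950887}{5501}\right) = \left(- \frac{594707}{391}\right) \left(- \frac{237950887}{5501}\right) = \frac{8324179891477}{126523}$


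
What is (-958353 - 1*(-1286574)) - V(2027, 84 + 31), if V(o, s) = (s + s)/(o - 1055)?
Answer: 159515291/486 ≈ 3.2822e+5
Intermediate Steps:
V(o, s) = 2*s/(-1055 + o) (V(o, s) = (2*s)/(-1055 + o) = 2*s/(-1055 + o))
(-958353 - 1*(-1286574)) - V(2027, 84 + 31) = (-958353 - 1*(-1286574)) - 2*(84 + 31)/(-1055 + 2027) = (-958353 + 1286574) - 2*115/972 = 328221 - 2*115/972 = 328221 - 1*115/486 = 328221 - 115/486 = 159515291/486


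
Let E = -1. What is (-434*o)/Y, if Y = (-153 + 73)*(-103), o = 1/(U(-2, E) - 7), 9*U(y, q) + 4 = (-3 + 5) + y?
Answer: 1953/276040 ≈ 0.0070751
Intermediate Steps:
U(y, q) = -2/9 + y/9 (U(y, q) = -4/9 + ((-3 + 5) + y)/9 = -4/9 + (2 + y)/9 = -4/9 + (2/9 + y/9) = -2/9 + y/9)
o = -9/67 (o = 1/((-2/9 + (⅑)*(-2)) - 7) = 1/((-2/9 - 2/9) - 7) = 1/(-4/9 - 7) = 1/(-67/9) = -9/67 ≈ -0.13433)
Y = 8240 (Y = -80*(-103) = 8240)
(-434*o)/Y = -434*(-9/67)/8240 = (3906/67)*(1/8240) = 1953/276040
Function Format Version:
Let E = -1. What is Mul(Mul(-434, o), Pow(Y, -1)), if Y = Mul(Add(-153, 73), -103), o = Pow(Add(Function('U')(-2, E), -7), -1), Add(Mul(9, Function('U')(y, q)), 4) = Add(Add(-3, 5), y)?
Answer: Rational(1953, 276040) ≈ 0.0070751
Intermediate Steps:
Function('U')(y, q) = Add(Rational(-2, 9), Mul(Rational(1, 9), y)) (Function('U')(y, q) = Add(Rational(-4, 9), Mul(Rational(1, 9), Add(Add(-3, 5), y))) = Add(Rational(-4, 9), Mul(Rational(1, 9), Add(2, y))) = Add(Rational(-4, 9), Add(Rational(2, 9), Mul(Rational(1, 9), y))) = Add(Rational(-2, 9), Mul(Rational(1, 9), y)))
o = Rational(-9, 67) (o = Pow(Add(Add(Rational(-2, 9), Mul(Rational(1, 9), -2)), -7), -1) = Pow(Add(Add(Rational(-2, 9), Rational(-2, 9)), -7), -1) = Pow(Add(Rational(-4, 9), -7), -1) = Pow(Rational(-67, 9), -1) = Rational(-9, 67) ≈ -0.13433)
Y = 8240 (Y = Mul(-80, -103) = 8240)
Mul(Mul(-434, o), Pow(Y, -1)) = Mul(Mul(-434, Rational(-9, 67)), Pow(8240, -1)) = Mul(Rational(3906, 67), Rational(1, 8240)) = Rational(1953, 276040)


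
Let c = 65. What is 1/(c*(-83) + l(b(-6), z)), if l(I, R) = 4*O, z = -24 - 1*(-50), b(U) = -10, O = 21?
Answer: -1/5311 ≈ -0.00018829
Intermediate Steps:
z = 26 (z = -24 + 50 = 26)
l(I, R) = 84 (l(I, R) = 4*21 = 84)
1/(c*(-83) + l(b(-6), z)) = 1/(65*(-83) + 84) = 1/(-5395 + 84) = 1/(-5311) = -1/5311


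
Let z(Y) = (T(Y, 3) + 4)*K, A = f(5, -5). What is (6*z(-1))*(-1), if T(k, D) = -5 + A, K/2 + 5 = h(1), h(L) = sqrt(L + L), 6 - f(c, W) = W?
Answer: 600 - 120*sqrt(2) ≈ 430.29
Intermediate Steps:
f(c, W) = 6 - W
A = 11 (A = 6 - 1*(-5) = 6 + 5 = 11)
h(L) = sqrt(2)*sqrt(L) (h(L) = sqrt(2*L) = sqrt(2)*sqrt(L))
K = -10 + 2*sqrt(2) (K = -10 + 2*(sqrt(2)*sqrt(1)) = -10 + 2*(sqrt(2)*1) = -10 + 2*sqrt(2) ≈ -7.1716)
T(k, D) = 6 (T(k, D) = -5 + 11 = 6)
z(Y) = -100 + 20*sqrt(2) (z(Y) = (6 + 4)*(-10 + 2*sqrt(2)) = 10*(-10 + 2*sqrt(2)) = -100 + 20*sqrt(2))
(6*z(-1))*(-1) = (6*(-100 + 20*sqrt(2)))*(-1) = (-600 + 120*sqrt(2))*(-1) = 600 - 120*sqrt(2)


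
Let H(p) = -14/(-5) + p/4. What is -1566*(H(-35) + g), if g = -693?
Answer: 10945557/10 ≈ 1.0946e+6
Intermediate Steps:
H(p) = 14/5 + p/4 (H(p) = -14*(-⅕) + p*(¼) = 14/5 + p/4)
-1566*(H(-35) + g) = -1566*((14/5 + (¼)*(-35)) - 693) = -1566*((14/5 - 35/4) - 693) = -1566*(-119/20 - 693) = -1566*(-13979/20) = 10945557/10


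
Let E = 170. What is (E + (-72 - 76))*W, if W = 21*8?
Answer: 3696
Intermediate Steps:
W = 168
(E + (-72 - 76))*W = (170 + (-72 - 76))*168 = (170 - 148)*168 = 22*168 = 3696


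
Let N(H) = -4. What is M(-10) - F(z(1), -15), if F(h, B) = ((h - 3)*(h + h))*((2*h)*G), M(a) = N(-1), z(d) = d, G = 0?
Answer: -4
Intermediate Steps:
M(a) = -4
F(h, B) = 0 (F(h, B) = ((h - 3)*(h + h))*((2*h)*0) = ((-3 + h)*(2*h))*0 = (2*h*(-3 + h))*0 = 0)
M(-10) - F(z(1), -15) = -4 - 1*0 = -4 + 0 = -4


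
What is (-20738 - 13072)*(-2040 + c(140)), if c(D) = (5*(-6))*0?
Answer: 68972400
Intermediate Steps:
c(D) = 0 (c(D) = -30*0 = 0)
(-20738 - 13072)*(-2040 + c(140)) = (-20738 - 13072)*(-2040 + 0) = -33810*(-2040) = 68972400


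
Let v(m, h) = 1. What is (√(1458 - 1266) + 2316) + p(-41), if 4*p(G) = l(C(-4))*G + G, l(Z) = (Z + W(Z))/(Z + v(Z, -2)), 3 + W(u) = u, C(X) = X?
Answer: 13609/6 + 8*√3 ≈ 2282.0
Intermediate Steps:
W(u) = -3 + u
l(Z) = (-3 + 2*Z)/(1 + Z) (l(Z) = (Z + (-3 + Z))/(Z + 1) = (-3 + 2*Z)/(1 + Z))
p(G) = 7*G/6 (p(G) = (((-3 + 2*(-4))/(1 - 4))*G + G)/4 = (((-3 - 8)/(-3))*G + G)/4 = ((-⅓*(-11))*G + G)/4 = (11*G/3 + G)/4 = (14*G/3)/4 = 7*G/6)
(√(1458 - 1266) + 2316) + p(-41) = (√(1458 - 1266) + 2316) + (7/6)*(-41) = (√192 + 2316) - 287/6 = (8*√3 + 2316) - 287/6 = (2316 + 8*√3) - 287/6 = 13609/6 + 8*√3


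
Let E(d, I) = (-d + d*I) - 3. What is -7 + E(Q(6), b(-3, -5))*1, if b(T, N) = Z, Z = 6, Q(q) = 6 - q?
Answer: -10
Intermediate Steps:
b(T, N) = 6
E(d, I) = -3 - d + I*d (E(d, I) = (-d + I*d) - 3 = -3 - d + I*d)
-7 + E(Q(6), b(-3, -5))*1 = -7 + (-3 - (6 - 1*6) + 6*(6 - 1*6))*1 = -7 + (-3 - (6 - 6) + 6*(6 - 6))*1 = -7 + (-3 - 1*0 + 6*0)*1 = -7 + (-3 + 0 + 0)*1 = -7 - 3*1 = -7 - 3 = -10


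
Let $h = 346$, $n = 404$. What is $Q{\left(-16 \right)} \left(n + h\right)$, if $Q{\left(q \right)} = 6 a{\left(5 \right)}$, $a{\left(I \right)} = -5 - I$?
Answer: $-45000$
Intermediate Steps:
$Q{\left(q \right)} = -60$ ($Q{\left(q \right)} = 6 \left(-5 - 5\right) = 6 \left(-10\right) = -60$)
$Q{\left(-16 \right)} \left(n + h\right) = - 60 \left(404 + 346\right) = \left(-60\right) 750 = -45000$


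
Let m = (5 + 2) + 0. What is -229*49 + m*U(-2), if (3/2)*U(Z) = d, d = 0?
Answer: -11221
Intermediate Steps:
U(Z) = 0 (U(Z) = (⅔)*0 = 0)
m = 7 (m = 7 + 0 = 7)
-229*49 + m*U(-2) = -229*49 + 7*0 = -11221 + 0 = -11221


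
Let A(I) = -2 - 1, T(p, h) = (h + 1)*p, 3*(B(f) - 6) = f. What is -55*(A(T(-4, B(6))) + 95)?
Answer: -5060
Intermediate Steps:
B(f) = 6 + f/3
T(p, h) = p*(1 + h) (T(p, h) = (1 + h)*p = p*(1 + h))
A(I) = -3
-55*(A(T(-4, B(6))) + 95) = -55*(-3 + 95) = -55*92 = -5060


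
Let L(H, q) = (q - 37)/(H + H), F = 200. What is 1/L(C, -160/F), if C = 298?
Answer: -2980/189 ≈ -15.767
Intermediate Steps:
L(H, q) = (-37 + q)/(2*H) (L(H, q) = (-37 + q)/((2*H)) = (-37 + q)*(1/(2*H)) = (-37 + q)/(2*H))
1/L(C, -160/F) = 1/((½)*(-37 - 160/200)/298) = 1/((½)*(1/298)*(-37 - 160*1/200)) = 1/((½)*(1/298)*(-37 - ⅘)) = 1/((½)*(1/298)*(-189/5)) = 1/(-189/2980) = -2980/189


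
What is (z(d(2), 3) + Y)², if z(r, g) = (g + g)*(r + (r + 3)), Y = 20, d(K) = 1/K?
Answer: 1936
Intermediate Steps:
z(r, g) = 2*g*(3 + 2*r) (z(r, g) = (2*g)*(r + (3 + r)) = (2*g)*(3 + 2*r) = 2*g*(3 + 2*r))
(z(d(2), 3) + Y)² = (2*3*(3 + 2/2) + 20)² = (2*3*(3 + 2*(½)) + 20)² = (2*3*(3 + 1) + 20)² = (2*3*4 + 20)² = (24 + 20)² = 44² = 1936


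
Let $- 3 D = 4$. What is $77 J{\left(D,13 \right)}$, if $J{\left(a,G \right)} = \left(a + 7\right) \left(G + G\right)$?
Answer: $\frac{34034}{3} \approx 11345.0$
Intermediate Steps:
$D = - \frac{4}{3}$ ($D = \left(- \frac{1}{3}\right) 4 = - \frac{4}{3} \approx -1.3333$)
$J{\left(a,G \right)} = 2 G \left(7 + a\right)$ ($J{\left(a,G \right)} = \left(7 + a\right) 2 G = 2 G \left(7 + a\right)$)
$77 J{\left(D,13 \right)} = 77 \cdot 2 \cdot 13 \left(7 - \frac{4}{3}\right) = 77 \cdot 2 \cdot 13 \cdot \frac{17}{3} = 77 \cdot \frac{442}{3} = \frac{34034}{3}$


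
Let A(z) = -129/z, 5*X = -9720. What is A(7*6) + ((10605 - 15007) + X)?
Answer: -88887/14 ≈ -6349.1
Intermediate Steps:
X = -1944 (X = (1/5)*(-9720) = -1944)
A(7*6) + ((10605 - 15007) + X) = -129/(7*6) + ((10605 - 15007) - 1944) = -129/42 + (-4402 - 1944) = -129*1/42 - 6346 = -43/14 - 6346 = -88887/14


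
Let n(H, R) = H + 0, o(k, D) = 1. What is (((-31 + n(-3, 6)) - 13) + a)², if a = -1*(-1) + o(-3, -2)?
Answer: 2025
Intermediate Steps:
n(H, R) = H
a = 2 (a = -1*(-1) + 1 = 1 + 1 = 2)
(((-31 + n(-3, 6)) - 13) + a)² = (((-31 - 3) - 13) + 2)² = ((-34 - 13) + 2)² = (-47 + 2)² = (-45)² = 2025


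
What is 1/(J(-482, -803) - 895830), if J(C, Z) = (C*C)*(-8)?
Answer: -1/2754422 ≈ -3.6305e-7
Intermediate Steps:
J(C, Z) = -8*C² (J(C, Z) = C²*(-8) = -8*C²)
1/(J(-482, -803) - 895830) = 1/(-8*(-482)² - 895830) = 1/(-8*232324 - 895830) = 1/(-1858592 - 895830) = 1/(-2754422) = -1/2754422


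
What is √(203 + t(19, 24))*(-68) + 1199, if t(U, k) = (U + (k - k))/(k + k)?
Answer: 1199 - 17*√29289/3 ≈ 229.21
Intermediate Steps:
t(U, k) = U/(2*k) (t(U, k) = (U + 0)/((2*k)) = U*(1/(2*k)) = U/(2*k))
√(203 + t(19, 24))*(-68) + 1199 = √(203 + (½)*19/24)*(-68) + 1199 = √(203 + (½)*19*(1/24))*(-68) + 1199 = √(203 + 19/48)*(-68) + 1199 = √(9763/48)*(-68) + 1199 = (√29289/12)*(-68) + 1199 = -17*√29289/3 + 1199 = 1199 - 17*√29289/3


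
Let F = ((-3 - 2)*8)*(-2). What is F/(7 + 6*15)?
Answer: 80/97 ≈ 0.82474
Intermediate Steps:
F = 80 (F = -5*8*(-2) = -40*(-2) = 80)
F/(7 + 6*15) = 80/(7 + 6*15) = 80/(7 + 90) = 80/97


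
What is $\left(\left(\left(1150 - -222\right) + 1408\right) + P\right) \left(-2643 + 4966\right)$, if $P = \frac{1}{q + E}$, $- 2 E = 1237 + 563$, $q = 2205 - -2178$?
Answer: $\frac{22493007343}{3483} \approx 6.4579 \cdot 10^{6}$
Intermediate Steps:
$q = 4383$ ($q = 2205 + 2178 = 4383$)
$E = -900$ ($E = - \frac{1237 + 563}{2} = \left(- \frac{1}{2}\right) 1800 = -900$)
$P = \frac{1}{3483}$ ($P = \frac{1}{4383 - 900} = \frac{1}{3483} \approx 0.00028711$)
$\left(\left(\left(1150 - -222\right) + 1408\right) + P\right) \left(-2643 + 4966\right) = \left(\left(\left(1150 - -222\right) + 1408\right) + \frac{1}{3483}\right) \left(-2643 + 4966\right) = \left(\left(\left(1150 + 222\right) + 1408\right) + \frac{1}{3483}\right) 2323 = \left(\left(1372 + 1408\right) + \frac{1}{3483}\right) 2323 = \left(2780 + \frac{1}{3483}\right) 2323 = \frac{9682741}{3483} \cdot 2323 = \frac{22493007343}{3483}$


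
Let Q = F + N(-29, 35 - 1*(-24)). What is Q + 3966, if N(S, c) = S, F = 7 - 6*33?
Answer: 3746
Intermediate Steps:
F = -191 (F = 7 - 198 = -191)
Q = -220 (Q = -191 - 29 = -220)
Q + 3966 = -220 + 3966 = 3746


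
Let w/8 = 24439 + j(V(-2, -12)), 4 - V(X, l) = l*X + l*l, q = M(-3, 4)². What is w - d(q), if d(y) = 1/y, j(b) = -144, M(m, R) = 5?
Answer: 4858999/25 ≈ 1.9436e+5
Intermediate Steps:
q = 25 (q = 5² = 25)
V(X, l) = 4 - l² - X*l (V(X, l) = 4 - (l*X + l*l) = 4 - (X*l + l²) = 4 - (l² + X*l) = 4 + (-l² - X*l) = 4 - l² - X*l)
w = 194360 (w = 8*(24439 - 144) = 8*24295 = 194360)
w - d(q) = 194360 - 1/25 = 4858999/25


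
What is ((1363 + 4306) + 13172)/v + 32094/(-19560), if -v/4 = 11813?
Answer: -19635788/9627595 ≈ -2.0395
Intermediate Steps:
v = -47252 (v = -4*11813 = -47252)
((1363 + 4306) + 13172)/v + 32094/(-19560) = ((1363 + 4306) + 13172)/(-47252) + 32094/(-19560) = (5669 + 13172)*(-1/47252) + 32094*(-1/19560) = 18841*(-1/47252) - 5349/3260 = -18841/47252 - 5349/3260 = -19635788/9627595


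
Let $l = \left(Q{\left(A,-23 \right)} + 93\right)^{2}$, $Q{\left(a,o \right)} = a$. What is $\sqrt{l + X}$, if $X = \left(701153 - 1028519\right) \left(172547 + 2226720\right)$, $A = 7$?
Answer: $i \sqrt{785438430722} \approx 8.8625 \cdot 10^{5} i$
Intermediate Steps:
$l = 10000$ ($l = \left(7 + 93\right)^{2} = 100^{2} = 10000$)
$X = -785438440722$ ($X = \left(-327366\right) 2399267 = -785438440722$)
$\sqrt{l + X} = \sqrt{10000 - 785438440722} = \sqrt{-785438430722} = i \sqrt{785438430722}$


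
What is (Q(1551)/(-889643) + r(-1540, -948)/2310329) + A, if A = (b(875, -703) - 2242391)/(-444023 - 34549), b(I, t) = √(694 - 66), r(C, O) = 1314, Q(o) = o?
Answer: 4607783325008580233/983641585286362884 - √157/239286 ≈ 4.6844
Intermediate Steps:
b(I, t) = 2*√157 (b(I, t) = √628 = 2*√157)
A = 2242391/478572 - √157/239286 (A = (2*√157 - 2242391)/(-444023 - 34549) = (-2242391 + 2*√157)/(-478572) = (-2242391 + 2*√157)*(-1/478572) = 2242391/478572 - √157/239286 ≈ 4.6855)
(Q(1551)/(-889643) + r(-1540, -948)/2310329) + A = (1551/(-889643) + 1314/2310329) + (2242391/478572 - √157/239286) = (1551*(-1/889643) + 1314*(1/2310329)) + (2242391/478572 - √157/239286) = (-1551/889643 + 1314/2310329) + (2242391/478572 - √157/239286) = -2414329377/2055368022547 + (2242391/478572 - √157/239286) = 4607783325008580233/983641585286362884 - √157/239286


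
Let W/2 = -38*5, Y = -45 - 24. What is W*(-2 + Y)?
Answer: 26980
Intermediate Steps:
Y = -69
W = -380 (W = 2*(-38*5) = 2*(-190) = -380)
W*(-2 + Y) = -380*(-2 - 69) = -380*(-71) = 26980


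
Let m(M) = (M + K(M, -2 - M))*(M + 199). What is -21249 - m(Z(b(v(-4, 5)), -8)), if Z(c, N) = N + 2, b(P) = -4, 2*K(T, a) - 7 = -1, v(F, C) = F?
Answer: -20670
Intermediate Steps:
K(T, a) = 3 (K(T, a) = 7/2 + (½)*(-1) = 7/2 - ½ = 3)
Z(c, N) = 2 + N
m(M) = (3 + M)*(199 + M) (m(M) = (M + 3)*(M + 199) = (3 + M)*(199 + M))
-21249 - m(Z(b(v(-4, 5)), -8)) = -21249 - (597 + (2 - 8)² + 202*(2 - 8)) = -21249 - (597 + (-6)² + 202*(-6)) = -21249 - (597 + 36 - 1212) = -21249 - 1*(-579) = -21249 + 579 = -20670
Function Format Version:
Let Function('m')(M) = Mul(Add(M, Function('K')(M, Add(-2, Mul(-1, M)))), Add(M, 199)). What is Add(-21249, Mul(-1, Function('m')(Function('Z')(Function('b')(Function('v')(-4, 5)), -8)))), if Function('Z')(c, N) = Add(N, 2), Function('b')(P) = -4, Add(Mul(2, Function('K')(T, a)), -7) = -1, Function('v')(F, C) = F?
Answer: -20670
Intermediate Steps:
Function('K')(T, a) = 3 (Function('K')(T, a) = Add(Rational(7, 2), Mul(Rational(1, 2), -1)) = Add(Rational(7, 2), Rational(-1, 2)) = 3)
Function('Z')(c, N) = Add(2, N)
Function('m')(M) = Mul(Add(3, M), Add(199, M)) (Function('m')(M) = Mul(Add(M, 3), Add(M, 199)) = Mul(Add(3, M), Add(199, M)))
Add(-21249, Mul(-1, Function('m')(Function('Z')(Function('b')(Function('v')(-4, 5)), -8)))) = Add(-21249, Mul(-1, Add(597, Pow(Add(2, -8), 2), Mul(202, Add(2, -8))))) = Add(-21249, Mul(-1, Add(597, Pow(-6, 2), Mul(202, -6)))) = Add(-21249, Mul(-1, Add(597, 36, -1212))) = Add(-21249, Mul(-1, -579)) = Add(-21249, 579) = -20670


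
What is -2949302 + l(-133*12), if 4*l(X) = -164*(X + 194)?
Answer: -2891820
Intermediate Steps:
l(X) = -7954 - 41*X (l(X) = (-164*(X + 194))/4 = (-164*(194 + X))/4 = (-31816 - 164*X)/4 = -7954 - 41*X)
-2949302 + l(-133*12) = -2949302 + (-7954 - (-5453)*12) = -2949302 + (-7954 - 41*(-1596)) = -2949302 + (-7954 + 65436) = -2949302 + 57482 = -2891820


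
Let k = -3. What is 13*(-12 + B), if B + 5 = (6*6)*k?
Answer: -1625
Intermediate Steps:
B = -113 (B = -5 + (6*6)*(-3) = -5 + 36*(-3) = -5 - 108 = -113)
13*(-12 + B) = 13*(-12 - 113) = 13*(-125) = -1625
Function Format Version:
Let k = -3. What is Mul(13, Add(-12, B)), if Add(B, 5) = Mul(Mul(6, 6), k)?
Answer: -1625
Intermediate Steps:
B = -113 (B = Add(-5, Mul(Mul(6, 6), -3)) = Add(-5, Mul(36, -3)) = Add(-5, -108) = -113)
Mul(13, Add(-12, B)) = Mul(13, Add(-12, -113)) = Mul(13, -125) = -1625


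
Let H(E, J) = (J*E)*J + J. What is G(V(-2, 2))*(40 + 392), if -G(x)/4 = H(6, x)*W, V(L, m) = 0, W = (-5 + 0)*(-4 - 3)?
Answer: 0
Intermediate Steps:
H(E, J) = J + E*J**2 (H(E, J) = (E*J)*J + J = E*J**2 + J = J + E*J**2)
W = 35 (W = -5*(-7) = 35)
G(x) = -140*x*(1 + 6*x) (G(x) = -4*x*(1 + 6*x)*35 = -140*x*(1 + 6*x))
G(V(-2, 2))*(40 + 392) = (-140*0*(1 + 6*0))*(40 + 392) = -140*0*(1 + 0)*432 = -140*0*1*432 = 0*432 = 0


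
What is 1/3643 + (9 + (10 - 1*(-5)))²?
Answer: 2098369/3643 ≈ 576.00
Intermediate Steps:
1/3643 + (9 + (10 - 1*(-5)))² = 1/3643 + (9 + (10 + 5))² = 1/3643 + (9 + 15)² = 1/3643 + 24² = 1/3643 + 576 = 2098369/3643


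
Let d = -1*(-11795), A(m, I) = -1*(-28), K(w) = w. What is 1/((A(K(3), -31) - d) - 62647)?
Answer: -1/74414 ≈ -1.3438e-5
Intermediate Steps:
A(m, I) = 28
d = 11795
1/((A(K(3), -31) - d) - 62647) = 1/((28 - 1*11795) - 62647) = 1/((28 - 11795) - 62647) = 1/(-11767 - 62647) = 1/(-74414) = -1/74414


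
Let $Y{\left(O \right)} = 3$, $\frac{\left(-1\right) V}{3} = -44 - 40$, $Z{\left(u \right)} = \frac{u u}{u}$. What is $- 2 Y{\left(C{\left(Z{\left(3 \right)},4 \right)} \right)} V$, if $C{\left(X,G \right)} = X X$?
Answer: $-1512$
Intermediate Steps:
$Z{\left(u \right)} = u$ ($Z{\left(u \right)} = \frac{u^{2}}{u} = u$)
$C{\left(X,G \right)} = X^{2}$
$V = 252$ ($V = - 3 \left(-44 - 40\right) = \left(-3\right) \left(-84\right) = 252$)
$- 2 Y{\left(C{\left(Z{\left(3 \right)},4 \right)} \right)} V = \left(-2\right) 3 \cdot 252 = \left(-6\right) 252 = -1512$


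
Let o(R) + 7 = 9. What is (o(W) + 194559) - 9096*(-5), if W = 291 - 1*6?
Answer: 240041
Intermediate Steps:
W = 285 (W = 291 - 6 = 285)
o(R) = 2 (o(R) = -7 + 9 = 2)
(o(W) + 194559) - 9096*(-5) = (2 + 194559) - 9096*(-5) = 194561 + 45480 = 240041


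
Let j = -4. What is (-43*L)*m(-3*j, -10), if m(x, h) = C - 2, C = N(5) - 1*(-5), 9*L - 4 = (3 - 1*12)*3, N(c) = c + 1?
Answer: 989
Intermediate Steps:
N(c) = 1 + c
L = -23/9 (L = 4/9 + ((3 - 1*12)*3)/9 = 4/9 + ((3 - 12)*3)/9 = 4/9 + (-9*3)/9 = 4/9 + (⅑)*(-27) = 4/9 - 3 = -23/9 ≈ -2.5556)
C = 11 (C = (1 + 5) - 1*(-5) = 6 + 5 = 11)
m(x, h) = 9 (m(x, h) = 11 - 2 = 9)
(-43*L)*m(-3*j, -10) = -43*(-23/9)*9 = (989/9)*9 = 989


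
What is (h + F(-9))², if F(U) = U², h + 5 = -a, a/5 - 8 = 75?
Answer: 114921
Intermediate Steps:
a = 415 (a = 40 + 5*75 = 40 + 375 = 415)
h = -420 (h = -5 - 1*415 = -5 - 415 = -420)
(h + F(-9))² = (-420 + (-9)²)² = (-420 + 81)² = (-339)² = 114921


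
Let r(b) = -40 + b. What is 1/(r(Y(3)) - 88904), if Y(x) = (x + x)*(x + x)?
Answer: -1/88908 ≈ -1.1248e-5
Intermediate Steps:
Y(x) = 4*x² (Y(x) = (2*x)*(2*x) = 4*x²)
1/(r(Y(3)) - 88904) = 1/((-40 + 4*3²) - 88904) = 1/((-40 + 4*9) - 88904) = 1/((-40 + 36) - 88904) = 1/(-4 - 88904) = 1/(-88908) = -1/88908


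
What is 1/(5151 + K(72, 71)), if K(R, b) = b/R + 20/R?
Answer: 72/370963 ≈ 0.00019409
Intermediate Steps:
K(R, b) = 20/R + b/R
1/(5151 + K(72, 71)) = 1/(5151 + (20 + 71)/72) = 1/(5151 + (1/72)*91) = 1/(5151 + 91/72) = 1/(370963/72) = 72/370963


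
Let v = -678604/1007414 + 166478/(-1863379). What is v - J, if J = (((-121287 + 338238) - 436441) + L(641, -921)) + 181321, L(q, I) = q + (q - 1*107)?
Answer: 34721743013629878/938597045953 ≈ 36993.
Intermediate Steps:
L(q, I) = -107 + 2*q (L(q, I) = q + (q - 107) = q + (-107 + q) = -107 + 2*q)
J = -36994 (J = (((-121287 + 338238) - 436441) + (-107 + 2*641)) + 181321 = ((216951 - 436441) + (-107 + 1282)) + 181321 = (-219490 + 1175) + 181321 = -218315 + 181321 = -36994)
v = -716104355404/938597045953 (v = -678604*1/1007414 + 166478*(-1/1863379) = -339302/503707 - 166478/1863379 = -716104355404/938597045953 ≈ -0.76295)
v - J = -716104355404/938597045953 - 1*(-36994) = -716104355404/938597045953 + 36994 = 34721743013629878/938597045953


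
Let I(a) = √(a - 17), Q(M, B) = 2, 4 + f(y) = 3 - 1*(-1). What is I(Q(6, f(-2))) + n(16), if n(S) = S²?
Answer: 256 + I*√15 ≈ 256.0 + 3.873*I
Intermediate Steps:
f(y) = 0 (f(y) = -4 + (3 - 1*(-1)) = -4 + (3 + 1) = -4 + 4 = 0)
I(a) = √(-17 + a)
I(Q(6, f(-2))) + n(16) = √(-17 + 2) + 16² = √(-15) + 256 = I*√15 + 256 = 256 + I*√15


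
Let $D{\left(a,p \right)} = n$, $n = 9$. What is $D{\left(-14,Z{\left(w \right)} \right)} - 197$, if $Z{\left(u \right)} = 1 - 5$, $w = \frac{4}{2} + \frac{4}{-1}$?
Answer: $-188$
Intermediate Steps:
$w = -2$ ($w = 4 \cdot \frac{1}{2} + 4 \left(-1\right) = 2 - 4 = -2$)
$Z{\left(u \right)} = -4$
$D{\left(a,p \right)} = 9$
$D{\left(-14,Z{\left(w \right)} \right)} - 197 = 9 - 197 = -188$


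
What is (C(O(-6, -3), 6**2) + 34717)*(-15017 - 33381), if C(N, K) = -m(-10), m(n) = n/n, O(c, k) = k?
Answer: -1680184968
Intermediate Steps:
m(n) = 1
C(N, K) = -1 (C(N, K) = -1*1 = -1)
(C(O(-6, -3), 6**2) + 34717)*(-15017 - 33381) = (-1 + 34717)*(-15017 - 33381) = 34716*(-48398) = -1680184968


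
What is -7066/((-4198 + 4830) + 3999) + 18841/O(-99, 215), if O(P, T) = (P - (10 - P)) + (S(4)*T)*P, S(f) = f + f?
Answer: -1291920879/789529928 ≈ -1.6363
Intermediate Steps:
S(f) = 2*f
O(P, T) = -10 + 2*P + 8*P*T (O(P, T) = (P - (10 - P)) + ((2*4)*T)*P = (P + (-10 + P)) + (8*T)*P = (-10 + 2*P) + 8*P*T = -10 + 2*P + 8*P*T)
-7066/((-4198 + 4830) + 3999) + 18841/O(-99, 215) = -7066/((-4198 + 4830) + 3999) + 18841/(-10 + 2*(-99) + 8*(-99)*215) = -7066/(632 + 3999) + 18841/(-10 - 198 - 170280) = -7066/4631 + 18841/(-170488) = -7066*1/4631 + 18841*(-1/170488) = -7066/4631 - 18841/170488 = -1291920879/789529928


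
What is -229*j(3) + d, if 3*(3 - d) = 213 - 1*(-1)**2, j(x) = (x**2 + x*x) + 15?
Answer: -22874/3 ≈ -7624.7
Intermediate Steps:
j(x) = 15 + 2*x**2 (j(x) = (x**2 + x**2) + 15 = 2*x**2 + 15 = 15 + 2*x**2)
d = -203/3 (d = 3 - (213 - 1*(-1)**2)/3 = 3 - (213 - 1*1)/3 = 3 - (213 - 1)/3 = 3 - 1/3*212 = 3 - 212/3 = -203/3 ≈ -67.667)
-229*j(3) + d = -229*(15 + 2*3**2) - 203/3 = -229*(15 + 2*9) - 203/3 = -229*(15 + 18) - 203/3 = -229*33 - 203/3 = -7557 - 203/3 = -22874/3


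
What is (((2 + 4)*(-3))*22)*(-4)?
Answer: 1584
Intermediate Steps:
(((2 + 4)*(-3))*22)*(-4) = ((6*(-3))*22)*(-4) = -18*22*(-4) = -396*(-4) = 1584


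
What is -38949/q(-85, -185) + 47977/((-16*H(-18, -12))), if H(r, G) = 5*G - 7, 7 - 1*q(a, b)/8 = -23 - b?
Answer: 12655601/166160 ≈ 76.165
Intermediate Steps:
q(a, b) = 240 + 8*b (q(a, b) = 56 - 8*(-23 - b) = 56 + (184 + 8*b) = 240 + 8*b)
H(r, G) = -7 + 5*G
-38949/q(-85, -185) + 47977/((-16*H(-18, -12))) = -38949/(240 + 8*(-185)) + 47977/((-16*(-7 + 5*(-12)))) = -38949/(240 - 1480) + 47977/((-16*(-7 - 60))) = -38949/(-1240) + 47977/((-16*(-67))) = -38949*(-1/1240) + 47977/1072 = 38949/1240 + 47977*(1/1072) = 38949/1240 + 47977/1072 = 12655601/166160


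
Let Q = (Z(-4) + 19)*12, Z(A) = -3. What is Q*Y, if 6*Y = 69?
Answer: 2208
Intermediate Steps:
Y = 23/2 (Y = (1/6)*69 = 23/2 ≈ 11.500)
Q = 192 (Q = (-3 + 19)*12 = 16*12 = 192)
Q*Y = 192*(23/2) = 2208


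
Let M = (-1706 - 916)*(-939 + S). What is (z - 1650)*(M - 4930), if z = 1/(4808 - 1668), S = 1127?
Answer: 1289721624067/1570 ≈ 8.2148e+8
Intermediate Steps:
M = -492936 (M = (-1706 - 916)*(-939 + 1127) = -2622*188 = -492936)
z = 1/3140 ≈ 0.00031847
(z - 1650)*(M - 4930) = (1/3140 - 1650)*(-492936 - 4930) = -5180999/3140*(-497866) = 1289721624067/1570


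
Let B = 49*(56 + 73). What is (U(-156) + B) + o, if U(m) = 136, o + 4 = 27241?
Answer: 33694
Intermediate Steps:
o = 27237 (o = -4 + 27241 = 27237)
B = 6321 (B = 49*129 = 6321)
(U(-156) + B) + o = (136 + 6321) + 27237 = 6457 + 27237 = 33694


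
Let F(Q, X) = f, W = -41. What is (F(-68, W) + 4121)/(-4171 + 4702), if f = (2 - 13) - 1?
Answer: 4109/531 ≈ 7.7382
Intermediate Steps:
f = -12 (f = -11 - 1 = -12)
F(Q, X) = -12
(F(-68, W) + 4121)/(-4171 + 4702) = (-12 + 4121)/(-4171 + 4702) = 4109/531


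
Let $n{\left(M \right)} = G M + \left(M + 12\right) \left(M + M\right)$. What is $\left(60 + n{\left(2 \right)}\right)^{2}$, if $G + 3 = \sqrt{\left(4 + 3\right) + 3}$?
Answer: $12140 + 440 \sqrt{10} \approx 13531.0$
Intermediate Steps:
$G = -3 + \sqrt{10}$ ($G = -3 + \sqrt{\left(4 + 3\right) + 3} = -3 + \sqrt{7 + 3} = -3 + \sqrt{10} \approx 0.16228$)
$n{\left(M \right)} = M \left(-3 + \sqrt{10}\right) + 2 M \left(12 + M\right)$ ($n{\left(M \right)} = \left(-3 + \sqrt{10}\right) M + \left(M + 12\right) \left(M + M\right) = M \left(-3 + \sqrt{10}\right) + \left(12 + M\right) 2 M = M \left(-3 + \sqrt{10}\right) + 2 M \left(12 + M\right)$)
$\left(60 + n{\left(2 \right)}\right)^{2} = \left(60 + 2 \left(21 + \sqrt{10} + 2 \cdot 2\right)\right)^{2} = \left(60 + 2 \left(21 + \sqrt{10} + 4\right)\right)^{2} = \left(60 + 2 \left(25 + \sqrt{10}\right)\right)^{2} = \left(60 + \left(50 + 2 \sqrt{10}\right)\right)^{2} = \left(110 + 2 \sqrt{10}\right)^{2}$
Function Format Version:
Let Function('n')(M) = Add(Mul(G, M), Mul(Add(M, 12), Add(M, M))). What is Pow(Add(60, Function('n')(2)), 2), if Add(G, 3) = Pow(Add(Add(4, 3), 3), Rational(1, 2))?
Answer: Add(12140, Mul(440, Pow(10, Rational(1, 2)))) ≈ 13531.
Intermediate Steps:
G = Add(-3, Pow(10, Rational(1, 2))) (G = Add(-3, Pow(Add(Add(4, 3), 3), Rational(1, 2))) = Add(-3, Pow(Add(7, 3), Rational(1, 2))) = Add(-3, Pow(10, Rational(1, 2))) ≈ 0.16228)
Function('n')(M) = Add(Mul(M, Add(-3, Pow(10, Rational(1, 2)))), Mul(2, M, Add(12, M))) (Function('n')(M) = Add(Mul(Add(-3, Pow(10, Rational(1, 2))), M), Mul(Add(M, 12), Add(M, M))) = Add(Mul(M, Add(-3, Pow(10, Rational(1, 2)))), Mul(Add(12, M), Mul(2, M))) = Add(Mul(M, Add(-3, Pow(10, Rational(1, 2)))), Mul(2, M, Add(12, M))))
Pow(Add(60, Function('n')(2)), 2) = Pow(Add(60, Mul(2, Add(21, Pow(10, Rational(1, 2)), Mul(2, 2)))), 2) = Pow(Add(60, Mul(2, Add(21, Pow(10, Rational(1, 2)), 4))), 2) = Pow(Add(60, Mul(2, Add(25, Pow(10, Rational(1, 2))))), 2) = Pow(Add(60, Add(50, Mul(2, Pow(10, Rational(1, 2))))), 2) = Pow(Add(110, Mul(2, Pow(10, Rational(1, 2)))), 2)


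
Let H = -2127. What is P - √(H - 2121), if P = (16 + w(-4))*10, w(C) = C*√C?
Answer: 160 - 80*I - 6*I*√118 ≈ 160.0 - 145.18*I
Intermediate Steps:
w(C) = C^(3/2)
P = 160 - 80*I (P = (16 + (-4)^(3/2))*10 = (16 - 8*I)*10 = 160 - 80*I ≈ 160.0 - 80.0*I)
P - √(H - 2121) = (160 - 80*I) - √(-2127 - 2121) = (160 - 80*I) - √(-4248) = (160 - 80*I) - 6*I*√118 = 160 - 80*I - 6*I*√118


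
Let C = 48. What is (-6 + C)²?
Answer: 1764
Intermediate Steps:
(-6 + C)² = (-6 + 48)² = 42² = 1764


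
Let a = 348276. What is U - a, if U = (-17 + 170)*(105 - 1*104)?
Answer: -348123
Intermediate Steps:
U = 153 (U = 153*(105 - 104) = 153*1 = 153)
U - a = 153 - 1*348276 = 153 - 348276 = -348123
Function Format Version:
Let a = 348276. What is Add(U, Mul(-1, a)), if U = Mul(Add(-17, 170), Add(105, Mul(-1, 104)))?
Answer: -348123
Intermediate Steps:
U = 153 (U = Mul(153, Add(105, -104)) = Mul(153, 1) = 153)
Add(U, Mul(-1, a)) = Add(153, Mul(-1, 348276)) = Add(153, -348276) = -348123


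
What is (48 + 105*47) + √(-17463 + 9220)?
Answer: 4983 + I*√8243 ≈ 4983.0 + 90.791*I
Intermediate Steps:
(48 + 105*47) + √(-17463 + 9220) = (48 + 4935) + √(-8243) = 4983 + I*√8243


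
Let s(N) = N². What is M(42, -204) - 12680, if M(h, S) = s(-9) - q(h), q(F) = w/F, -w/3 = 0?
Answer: -12599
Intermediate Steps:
w = 0 (w = -3*0 = 0)
q(F) = 0 (q(F) = 0/F = 0)
M(h, S) = 81 (M(h, S) = (-9)² - 1*0 = 81 + 0 = 81)
M(42, -204) - 12680 = 81 - 12680 = -12599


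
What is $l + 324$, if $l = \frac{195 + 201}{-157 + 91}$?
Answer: $318$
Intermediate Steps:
$l = -6$ ($l = \frac{396}{-66} = 396 \left(- \frac{1}{66}\right) = -6$)
$l + 324 = -6 + 324 = 318$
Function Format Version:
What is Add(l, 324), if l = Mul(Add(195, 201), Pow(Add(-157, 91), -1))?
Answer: 318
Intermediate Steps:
l = -6 (l = Mul(396, Pow(-66, -1)) = Mul(396, Rational(-1, 66)) = -6)
Add(l, 324) = Add(-6, 324) = 318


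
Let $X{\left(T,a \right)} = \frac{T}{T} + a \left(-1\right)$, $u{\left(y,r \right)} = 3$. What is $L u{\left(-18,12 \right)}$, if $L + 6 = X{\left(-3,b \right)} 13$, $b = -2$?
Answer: $99$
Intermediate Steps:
$X{\left(T,a \right)} = 1 - a$
$L = 33$ ($L = -6 + \left(1 - -2\right) 13 = -6 + \left(1 + 2\right) 13 = -6 + 3 \cdot 13 = -6 + 39 = 33$)
$L u{\left(-18,12 \right)} = 33 \cdot 3 = 99$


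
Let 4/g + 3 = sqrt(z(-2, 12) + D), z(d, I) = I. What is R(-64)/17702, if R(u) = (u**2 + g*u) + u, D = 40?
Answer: 86304/380593 - 256*sqrt(13)/380593 ≈ 0.22434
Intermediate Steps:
g = 4/(-3 + 2*sqrt(13)) (g = 4/(-3 + sqrt(12 + 40)) = 4/(-3 + sqrt(52)) = 4/(-3 + 2*sqrt(13)) ≈ 0.94987)
R(u) = u + u**2 + u*(12/43 + 8*sqrt(13)/43) (R(u) = (u**2 + (12/43 + 8*sqrt(13)/43)*u) + u = (u**2 + u*(12/43 + 8*sqrt(13)/43)) + u = u + u**2 + u*(12/43 + 8*sqrt(13)/43))
R(-64)/17702 = ((-64)**2 + (55/43)*(-64) + (8/43)*(-64)*sqrt(13))/17702 = (4096 - 3520/43 - 512*sqrt(13)/43)*(1/17702) = (172608/43 - 512*sqrt(13)/43)*(1/17702) = 86304/380593 - 256*sqrt(13)/380593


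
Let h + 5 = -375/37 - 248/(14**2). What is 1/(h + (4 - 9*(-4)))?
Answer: 1813/42786 ≈ 0.042374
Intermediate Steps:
h = -29734/1813 (h = -5 + (-375/37 - 248/(14**2)) = -5 + (-375*1/37 - 248/196) = -5 + (-375/37 - 248*1/196) = -5 + (-375/37 - 62/49) = -5 - 20669/1813 = -29734/1813 ≈ -16.400)
1/(h + (4 - 9*(-4))) = 1/(-29734/1813 + (4 - 9*(-4))) = 1/(-29734/1813 + (4 + 36)) = 1/(-29734/1813 + 40) = 1/(42786/1813) = 1813/42786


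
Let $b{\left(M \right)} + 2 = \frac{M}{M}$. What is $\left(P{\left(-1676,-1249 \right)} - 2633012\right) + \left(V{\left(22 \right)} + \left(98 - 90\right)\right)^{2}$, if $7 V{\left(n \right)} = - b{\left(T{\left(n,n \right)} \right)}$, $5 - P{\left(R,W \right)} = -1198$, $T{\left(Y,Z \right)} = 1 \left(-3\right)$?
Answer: $- \frac{128955392}{49} \approx -2.6317 \cdot 10^{6}$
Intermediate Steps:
$T{\left(Y,Z \right)} = -3$
$b{\left(M \right)} = -1$ ($b{\left(M \right)} = -2 + \frac{M}{M} = -2 + 1 = -1$)
$P{\left(R,W \right)} = 1203$ ($P{\left(R,W \right)} = 5 - -1198 = 5 + 1198 = 1203$)
$V{\left(n \right)} = \frac{1}{7}$ ($V{\left(n \right)} = \frac{\left(-1\right) \left(-1\right)}{7} = \frac{1}{7} \cdot 1 = \frac{1}{7}$)
$\left(P{\left(-1676,-1249 \right)} - 2633012\right) + \left(V{\left(22 \right)} + \left(98 - 90\right)\right)^{2} = \left(1203 - 2633012\right) + \left(\frac{1}{7} + \left(98 - 90\right)\right)^{2} = -2631809 + \left(\frac{1}{7} + \left(98 - 90\right)\right)^{2} = -2631809 + \left(\frac{1}{7} + 8\right)^{2} = -2631809 + \left(\frac{57}{7}\right)^{2} = -2631809 + \frac{3249}{49} = - \frac{128955392}{49}$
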